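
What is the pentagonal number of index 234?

The 234th pentagonal number is n(3n−1)/2 with n = 234.
234·(3·234 − 1)/2 = 234·701/2 = 82017.

82017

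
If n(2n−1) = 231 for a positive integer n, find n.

Set n(2n−1) = 231, giving 2n² − n − 231 = 0.
The discriminant is 1 + 8·231 = 1849, and √1849 = 43.
So n = (1 + 43) / 4 = 44/4 = 11.
Check: 11·(2·11 − 1) = 231. ✓

11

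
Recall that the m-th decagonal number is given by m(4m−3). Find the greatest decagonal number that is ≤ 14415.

14220

Solve n(4n−3) ≤ 14415 for integer n.
n = 60 gives 14220 ≤ 14415, while n = 61 gives 14701 > 14415; so the answer is 14220.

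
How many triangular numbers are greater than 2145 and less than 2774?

8

The n-th triangular number is n(n+1)/2.
Smallest index with value > 2145: n = 66 (giving 2211).
Largest index with value < 2774: n = 73 (giving 2701).
Indices 66 through 73: 8 terms.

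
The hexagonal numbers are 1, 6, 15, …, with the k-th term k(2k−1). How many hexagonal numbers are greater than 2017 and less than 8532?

33

The n-th hexagonal number is n(2n−1).
Smallest index with value > 2017: n = 33 (giving 2145).
Largest index with value < 8532: n = 65 (giving 8385).
Indices 33 through 65: 33 terms.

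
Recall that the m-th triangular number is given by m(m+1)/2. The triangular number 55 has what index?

Set n(n+1)/2 = 55, giving n² + n − 110 = 0.
So n = (-1 + 21) / 2 = 20/2 = 10.

10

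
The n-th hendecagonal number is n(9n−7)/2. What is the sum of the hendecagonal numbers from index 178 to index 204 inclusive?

4421763

Σ i(9i−7)/2 = (9Σi² − 7Σi) / 2 over i = 178..204.
Σi = 20910 − 15753 = 5157 and Σi² = 2850730 − 1864105 = 986625.
(9·986625 − 7·5157) / 2 = 8843526/2 = 4421763.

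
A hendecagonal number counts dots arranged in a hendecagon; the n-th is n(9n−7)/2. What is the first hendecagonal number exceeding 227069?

Solve n(9n−7)/2 > 227069 for integer n.
The largest n with value ≤ 227069 is 225 (since 227025 ≤ 227069 < 229051), so the first above is n = 226, value 229051.

229051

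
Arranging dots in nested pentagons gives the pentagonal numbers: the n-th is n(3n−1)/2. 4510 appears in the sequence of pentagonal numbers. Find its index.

Set n(3n−1)/2 = 4510, giving 3n² − n − 9020 = 0.
So n = (1 + 329) / 6 = 330/6 = 55.
Check: 55·(3·55 − 1)/2 = 4510. ✓

55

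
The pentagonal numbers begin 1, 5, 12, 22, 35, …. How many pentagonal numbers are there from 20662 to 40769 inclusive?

The n-th pentagonal number is n(3n−1)/2.
Smallest index with value ≥ 20662: n = 118 (giving 20827).
Largest index with value ≤ 40769: n = 165 (giving 40755).
Indices 118 through 165: 48 terms.

48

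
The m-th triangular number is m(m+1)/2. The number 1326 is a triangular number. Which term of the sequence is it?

Set n(n+1)/2 = 1326, giving n² + n − 2652 = 0.
The discriminant is 1 + 8·1326 = 10609, and √10609 = 103.
So n = (-1 + 103) / 2 = 102/2 = 51.
Check: 51·52/2 = 1326. ✓

51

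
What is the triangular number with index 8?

8·9/2 = 72/2 = 36.

36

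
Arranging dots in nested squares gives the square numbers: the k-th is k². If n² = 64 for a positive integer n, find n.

8

We need n² = 64, so n = √64 = 8.
Check: 8² = 64. ✓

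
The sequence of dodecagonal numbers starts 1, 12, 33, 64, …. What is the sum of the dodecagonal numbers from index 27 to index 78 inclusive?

764270

Σ i(5i−4) = 5Σi² − 4Σi over i = 27..78.
Σi = 3081 − 351 = 2730 and Σi² = 161239 − 6201 = 155038.
5·155038 − 4·2730 = 764270.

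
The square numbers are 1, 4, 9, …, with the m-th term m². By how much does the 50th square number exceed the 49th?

99

n² − (n−1)² = 2n − 1, so 50² − 49² = 2·50 − 1 = 99.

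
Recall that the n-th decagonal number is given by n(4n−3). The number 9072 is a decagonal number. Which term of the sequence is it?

Set n(4n−3) = 9072, giving 4n² − 3n − 9072 = 0.
The discriminant is 9 + 16·9072 = 145161, and √145161 = 381.
So n = (3 + 381) / 8 = 384/8 = 48.

48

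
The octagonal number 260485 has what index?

Set n(3n−2) = 260485, giving 3n² − 2n − 260485 = 0.
So n = (2 + 1768) / 6 = 1770/6 = 295.

295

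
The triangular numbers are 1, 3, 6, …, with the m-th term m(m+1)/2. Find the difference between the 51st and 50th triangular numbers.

Consecutive triangular numbers differ by n: T_{51} − T_{50} = 51.

51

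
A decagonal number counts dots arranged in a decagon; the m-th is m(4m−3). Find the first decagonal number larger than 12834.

Solve n(4n−3) > 12834 for integer n.
The largest n with value ≤ 12834 is 57 (since 12825 ≤ 12834 < 13282), so the first above is n = 58, value 13282.

13282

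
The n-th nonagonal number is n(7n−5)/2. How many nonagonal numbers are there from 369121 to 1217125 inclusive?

265

The n-th nonagonal number is n(7n−5)/2.
Smallest index with value ≥ 369121: n = 326 (giving 371151).
Largest index with value ≤ 1217125: n = 590 (giving 1216875).
Indices 326 through 590: 265 terms.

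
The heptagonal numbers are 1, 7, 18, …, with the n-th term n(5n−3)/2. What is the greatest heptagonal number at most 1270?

1177

Solve n(5n−3)/2 ≤ 1270 for integer n.
n = 22 gives 1177 ≤ 1270, while n = 23 gives 1288 > 1270; so the answer is 1177.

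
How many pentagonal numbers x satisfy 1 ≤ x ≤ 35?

5

The n-th pentagonal number is n(3n−1)/2.
Smallest index with value ≥ 1: n = 1 (giving 1).
Largest index with value ≤ 35: n = 5 (giving 35).
Indices 1 through 5: 5 terms.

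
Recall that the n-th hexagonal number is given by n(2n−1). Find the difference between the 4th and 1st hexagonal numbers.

4·(2·4 − 1) = 28 and 1·(2·1 − 1) = 1.
Difference: 28 − 1 = 27.

27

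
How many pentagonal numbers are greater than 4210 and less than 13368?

The n-th pentagonal number is n(3n−1)/2.
Smallest index with value > 4210: n = 54 (giving 4347).
Largest index with value < 13368: n = 94 (giving 13207).
Indices 54 through 94: 41 terms.

41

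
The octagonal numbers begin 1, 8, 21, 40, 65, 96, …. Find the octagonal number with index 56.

The 56th octagonal number is n(3n−2) with n = 56.
56·(3·56 − 2) = 56·166 = 9296.

9296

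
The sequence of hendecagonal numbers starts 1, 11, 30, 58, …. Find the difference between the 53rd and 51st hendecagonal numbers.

53·(9·53 − 7)/2 = 12455 and 51·(9·51 − 7)/2 = 11526.
Difference: 12455 − 11526 = 929.

929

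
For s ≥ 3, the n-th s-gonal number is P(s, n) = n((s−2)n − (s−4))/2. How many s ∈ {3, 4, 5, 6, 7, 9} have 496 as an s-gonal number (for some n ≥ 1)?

2

s = 3: P(3, 31) = 496. ✓
s = 4: P(4, 22) = 484 and P(4, 23) = 529; 496 is not s-gonal.
s = 5: P(5, 18) = 477 and P(5, 19) = 532; 496 is not s-gonal.
s = 6: P(6, 16) = 496. ✓
s = 7: P(7, 14) = 469 and P(7, 15) = 540; 496 is not s-gonal.
s = 9: P(9, 12) = 474 and P(9, 13) = 559; 496 is not s-gonal.
Hits: s ∈ {3, 6} → 2.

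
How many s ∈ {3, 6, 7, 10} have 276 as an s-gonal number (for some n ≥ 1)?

2

s = 3: P(3, 23) = 276. ✓
s = 6: P(6, 12) = 276. ✓
s = 7: P(7, 10) = 235 and P(7, 11) = 286; 276 is not s-gonal.
s = 10: P(10, 8) = 232 and P(10, 9) = 297; 276 is not s-gonal.
Hits: s ∈ {3, 6} → 2.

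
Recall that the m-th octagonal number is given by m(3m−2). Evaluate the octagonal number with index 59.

The 59th octagonal number is n(3n−2) with n = 59.
59·(3·59 − 2) = 59·175 = 10325.

10325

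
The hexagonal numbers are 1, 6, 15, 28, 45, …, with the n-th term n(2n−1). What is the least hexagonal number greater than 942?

946

Solve n(2n−1) > 942 for integer n.
The largest n with value ≤ 942 is 21 (since 861 ≤ 942 < 946), so the first above is n = 22, value 946.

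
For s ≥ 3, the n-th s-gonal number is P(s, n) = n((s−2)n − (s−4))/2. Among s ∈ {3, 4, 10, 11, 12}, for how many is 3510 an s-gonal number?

s = 3: P(3, 83) = 3486 and P(3, 84) = 3570; 3510 is not s-gonal.
s = 4: P(4, 59) = 3481 and P(4, 60) = 3600; 3510 is not s-gonal.
s = 10: P(10, 30) = 3510. ✓
s = 11: P(11, 28) = 3430 and P(11, 29) = 3683; 3510 is not s-gonal.
s = 12: P(12, 26) = 3276 and P(12, 27) = 3537; 3510 is not s-gonal.
Hits: s ∈ {10} → 1.

1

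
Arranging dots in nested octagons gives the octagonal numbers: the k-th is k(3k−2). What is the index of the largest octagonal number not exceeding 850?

Solve n(3n−2) ≤ 850 for integer n.
n = 17 gives 833 ≤ 850, while n = 18 gives 936 > 850; so the answer is index 17.

17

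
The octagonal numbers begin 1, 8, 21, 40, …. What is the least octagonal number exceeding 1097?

1160

Solve n(3n−2) > 1097 for integer n.
The largest n with value ≤ 1097 is 19 (since 1045 ≤ 1097 < 1160), so the first above is n = 20, value 1160.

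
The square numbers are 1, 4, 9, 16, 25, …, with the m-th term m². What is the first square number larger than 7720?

Solve n² > 7720 for integer n.
The largest n with value ≤ 7720 is 87 (since 7569 ≤ 7720 < 7744), so the first above is n = 88, value 7744.

7744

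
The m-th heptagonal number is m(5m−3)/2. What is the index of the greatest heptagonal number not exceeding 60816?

156

Solve n(5n−3)/2 ≤ 60816 for integer n.
n = 156 gives 60606 ≤ 60816, while n = 157 gives 61387 > 60816; so the answer is index 156.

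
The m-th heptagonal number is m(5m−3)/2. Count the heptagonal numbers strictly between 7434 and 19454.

The n-th heptagonal number is n(5n−3)/2.
Smallest index with value > 7434: n = 55 (giving 7480).
Largest index with value < 19454: n = 88 (giving 19228).
Indices 55 through 88: 34 terms.

34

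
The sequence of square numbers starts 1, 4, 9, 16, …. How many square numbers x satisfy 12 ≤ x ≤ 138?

The n-th square number is n².
Smallest index with value ≥ 12: n = 4 (giving 16).
Largest index with value ≤ 138: n = 11 (giving 121).
Indices 4 through 11: 8 terms.

8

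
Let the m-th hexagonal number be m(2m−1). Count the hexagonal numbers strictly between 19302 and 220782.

The n-th hexagonal number is n(2n−1).
Smallest index with value > 19302: n = 99 (giving 19503).
Largest index with value < 220782: n = 332 (giving 220116).
Indices 99 through 332: 234 terms.

234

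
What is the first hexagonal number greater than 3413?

3486

Solve n(2n−1) > 3413 for integer n.
The largest n with value ≤ 3413 is 41 (since 3321 ≤ 3413 < 3486), so the first above is n = 42, value 3486.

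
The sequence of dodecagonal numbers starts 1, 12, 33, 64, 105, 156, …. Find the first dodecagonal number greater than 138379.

138777

Solve n(5n−4) > 138379 for integer n.
The largest n with value ≤ 138379 is 166 (since 137116 ≤ 138379 < 138777), so the first above is n = 167, value 138777.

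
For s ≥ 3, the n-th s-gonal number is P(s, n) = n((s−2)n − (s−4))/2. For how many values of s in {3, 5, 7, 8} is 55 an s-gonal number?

2

s = 3: P(3, 10) = 55. ✓
s = 5: P(5, 6) = 51 and P(5, 7) = 70; 55 is not s-gonal.
s = 7: P(7, 5) = 55. ✓
s = 8: P(8, 4) = 40 and P(8, 5) = 65; 55 is not s-gonal.
Hits: s ∈ {3, 7} → 2.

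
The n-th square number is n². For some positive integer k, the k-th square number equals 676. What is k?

26

We need n² = 676, so n = √676 = 26.
Check: 26² = 676. ✓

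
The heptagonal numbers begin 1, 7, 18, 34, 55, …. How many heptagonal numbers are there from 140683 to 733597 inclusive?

The n-th heptagonal number is n(5n−3)/2.
Smallest index with value ≥ 140683: n = 238 (giving 141253).
Largest index with value ≤ 733597: n = 542 (giving 733597).
Indices 238 through 542: 305 terms.

305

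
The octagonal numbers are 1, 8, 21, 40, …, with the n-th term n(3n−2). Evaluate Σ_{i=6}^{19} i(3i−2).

Σ i(3i−2) = 3Σi² − 2Σi over i = 6..19.
Σi = 190 − 15 = 175 and Σi² = 2470 − 55 = 2415.
3·2415 − 2·175 = 6895.

6895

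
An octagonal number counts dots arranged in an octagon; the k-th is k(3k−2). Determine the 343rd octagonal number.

343·(3·343 − 2) = 343·1027 = 352261.

352261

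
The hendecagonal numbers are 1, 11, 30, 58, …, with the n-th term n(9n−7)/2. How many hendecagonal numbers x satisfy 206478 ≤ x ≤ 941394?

243

The n-th hendecagonal number is n(9n−7)/2.
Smallest index with value ≥ 206478: n = 215 (giving 207260).
Largest index with value ≤ 941394: n = 457 (giving 938221).
Indices 215 through 457: 243 terms.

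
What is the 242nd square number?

The 242nd square number is n² with n = 242.
242² = 58564.

58564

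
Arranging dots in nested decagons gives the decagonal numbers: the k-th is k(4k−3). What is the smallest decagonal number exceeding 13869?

14220

Solve n(4n−3) > 13869 for integer n.
The largest n with value ≤ 13869 is 59 (since 13747 ≤ 13869 < 14220), so the first above is n = 60, value 14220.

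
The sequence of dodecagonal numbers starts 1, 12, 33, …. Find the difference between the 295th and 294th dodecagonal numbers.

Consecutive dodecagonal numbers differ by 10n − 9: here 10·295 − 9 = 2941.

2941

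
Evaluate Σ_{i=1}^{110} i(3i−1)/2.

671550

Σ i(3i−1)/2 = (3Σi² − Σi) / 2 over i = 1..110.
Σi = 6105 and Σi² = 449735.
(3·449735 − 1·6105) / 2 = 1343100/2 = 671550.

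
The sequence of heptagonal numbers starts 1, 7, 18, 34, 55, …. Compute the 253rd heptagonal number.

The 253rd heptagonal number is n(5n−3)/2 with n = 253.
253·(5·253 − 3)/2 = 253·1262/2 = 253·631 = 159643.

159643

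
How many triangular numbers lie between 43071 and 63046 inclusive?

The n-th triangular number is n(n+1)/2.
Smallest index with value ≥ 43071: n = 293 (giving 43071).
Largest index with value ≤ 63046: n = 354 (giving 62835).
Indices 293 through 354: 62 terms.

62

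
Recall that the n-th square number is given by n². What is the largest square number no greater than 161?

144

Solve n² ≤ 161 for integer n.
n = 12 gives 144 ≤ 161, while n = 13 gives 169 > 161; so the answer is 144.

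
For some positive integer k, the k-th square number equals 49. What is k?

We need n² = 49, so n = √49 = 7.

7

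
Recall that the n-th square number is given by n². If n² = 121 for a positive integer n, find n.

We need n² = 121, so n = √121 = 11.

11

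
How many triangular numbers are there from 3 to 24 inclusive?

The n-th triangular number is n(n+1)/2.
Smallest index with value ≥ 3: n = 2 (giving 3).
Largest index with value ≤ 24: n = 6 (giving 21).
Indices 2 through 6: 5 terms.

5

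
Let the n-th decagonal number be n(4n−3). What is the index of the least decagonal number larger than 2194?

Solve n(4n−3) > 2194 for integer n.
The largest n with value ≤ 2194 is 23 (since 2047 ≤ 2194 < 2232), so the first above is n = 24, value 2232.

24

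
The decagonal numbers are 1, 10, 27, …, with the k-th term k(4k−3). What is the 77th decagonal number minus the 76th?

609

Consecutive decagonal numbers differ by 8n − 7: here 8·77 − 7 = 609.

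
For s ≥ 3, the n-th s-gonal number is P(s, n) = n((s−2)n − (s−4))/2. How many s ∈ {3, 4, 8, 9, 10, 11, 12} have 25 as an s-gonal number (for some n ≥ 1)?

s = 3: P(3, 6) = 21 and P(3, 7) = 28; 25 is not s-gonal.
s = 4: P(4, 5) = 25. ✓
s = 8: P(8, 3) = 21 and P(8, 4) = 40; 25 is not s-gonal.
s = 9: P(9, 3) = 24 and P(9, 4) = 46; 25 is not s-gonal.
s = 10: P(10, 2) = 10 and P(10, 3) = 27; 25 is not s-gonal.
s = 11: P(11, 2) = 11 and P(11, 3) = 30; 25 is not s-gonal.
s = 12: P(12, 2) = 12 and P(12, 3) = 33; 25 is not s-gonal.
Hits: s ∈ {4} → 1.

1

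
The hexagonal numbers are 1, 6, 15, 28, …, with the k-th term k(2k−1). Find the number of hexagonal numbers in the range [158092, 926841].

The n-th hexagonal number is n(2n−1).
Smallest index with value ≥ 158092: n = 282 (giving 158766).
Largest index with value ≤ 926841: n = 681 (giving 926841).
Indices 282 through 681: 400 terms.

400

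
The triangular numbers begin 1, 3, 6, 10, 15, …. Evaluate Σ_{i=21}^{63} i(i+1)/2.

Σ i(i+1)/2 = (Σi² + Σi) / 2 over i = 21..63.
Σi = 2016 − 210 = 1806 and Σi² = 85344 − 2870 = 82474.
(1·82474 + 1·1806) / 2 = 84280/2 = 42140.

42140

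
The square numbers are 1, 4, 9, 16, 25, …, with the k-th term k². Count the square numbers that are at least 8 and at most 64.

The n-th square number is n².
Smallest index with value ≥ 8: n = 3 (giving 9).
Largest index with value ≤ 64: n = 8 (giving 64).
Indices 3 through 8: 6 terms.

6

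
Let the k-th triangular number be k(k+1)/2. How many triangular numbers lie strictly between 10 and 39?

4

The n-th triangular number is n(n+1)/2.
Smallest index with value > 10: n = 5 (giving 15).
Largest index with value < 39: n = 8 (giving 36).
Indices 5 through 8: 4 terms.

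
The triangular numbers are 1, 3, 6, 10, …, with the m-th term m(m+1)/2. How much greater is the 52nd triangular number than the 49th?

153

52·53/2 = 1378 and 49·50/2 = 1225.
Difference: 1378 − 1225 = 153.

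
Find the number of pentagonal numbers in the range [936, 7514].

The n-th pentagonal number is n(3n−1)/2.
Smallest index with value ≥ 936: n = 26 (giving 1001).
Largest index with value ≤ 7514: n = 70 (giving 7315).
Indices 26 through 70: 45 terms.

45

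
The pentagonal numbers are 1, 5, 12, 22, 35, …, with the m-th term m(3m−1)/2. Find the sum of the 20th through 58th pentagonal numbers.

Σ i(3i−1)/2 = (3Σi² − Σi) / 2 over i = 20..58.
Σi = 1711 − 190 = 1521 and Σi² = 66729 − 2470 = 64259.
(3·64259 − 1·1521) / 2 = 191256/2 = 95628.

95628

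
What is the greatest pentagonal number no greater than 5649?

5551

Solve n(3n−1)/2 ≤ 5649 for integer n.
n = 61 gives 5551 ≤ 5649, while n = 62 gives 5735 > 5649; so the answer is 5551.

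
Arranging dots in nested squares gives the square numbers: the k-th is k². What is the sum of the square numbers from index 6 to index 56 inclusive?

Σ_{i=6}^{56} i² = 60116 − 55 = 60061.

60061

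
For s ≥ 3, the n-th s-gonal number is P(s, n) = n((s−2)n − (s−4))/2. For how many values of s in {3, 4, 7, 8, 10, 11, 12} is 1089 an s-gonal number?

1

s = 3: P(3, 46) = 1081 and P(3, 47) = 1128; 1089 is not s-gonal.
s = 4: P(4, 33) = 1089. ✓
s = 7: P(7, 21) = 1071 and P(7, 22) = 1177; 1089 is not s-gonal.
s = 8: P(8, 19) = 1045 and P(8, 20) = 1160; 1089 is not s-gonal.
s = 10: P(10, 16) = 976 and P(10, 17) = 1105; 1089 is not s-gonal.
s = 11: P(11, 15) = 960 and P(11, 16) = 1096; 1089 is not s-gonal.
s = 12: P(12, 15) = 1065 and P(12, 16) = 1216; 1089 is not s-gonal.
Hits: s ∈ {4} → 1.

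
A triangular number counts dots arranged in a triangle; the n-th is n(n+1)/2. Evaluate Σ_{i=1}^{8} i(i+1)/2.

Σ i(i+1)/2 = (Σi² + Σi) / 2 over i = 1..8.
Σi = 36 and Σi² = 204.
(1·204 + 1·36) / 2 = 240/2 = 120.

120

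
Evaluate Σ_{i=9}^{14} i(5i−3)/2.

Σ i(5i−3)/2 = (5Σi² − 3Σi) / 2 over i = 9..14.
Σi = 105 − 36 = 69 and Σi² = 1015 − 204 = 811.
(5·811 − 3·69) / 2 = 3848/2 = 1924.

1924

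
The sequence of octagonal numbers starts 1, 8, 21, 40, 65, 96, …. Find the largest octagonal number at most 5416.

5208

Solve n(3n−2) ≤ 5416 for integer n.
n = 42 gives 5208 ≤ 5416, while n = 43 gives 5461 > 5416; so the answer is 5208.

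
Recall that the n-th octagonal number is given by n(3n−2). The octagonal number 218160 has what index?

Set n(3n−2) = 218160, giving 3n² − 2n − 218160 = 0.
So n = (2 + 1618) / 6 = 1620/6 = 270.

270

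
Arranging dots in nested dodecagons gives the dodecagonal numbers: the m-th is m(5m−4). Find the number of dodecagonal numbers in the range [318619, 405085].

The n-th dodecagonal number is n(5n−4).
Smallest index with value ≥ 318619: n = 253 (giving 319033).
Largest index with value ≤ 405085: n = 285 (giving 404985).
Indices 253 through 285: 33 terms.

33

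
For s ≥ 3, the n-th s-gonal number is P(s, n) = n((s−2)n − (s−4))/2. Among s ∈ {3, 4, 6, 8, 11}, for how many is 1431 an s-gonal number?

2

s = 3: P(3, 53) = 1431. ✓
s = 4: P(4, 37) = 1369 and P(4, 38) = 1444; 1431 is not s-gonal.
s = 6: P(6, 27) = 1431. ✓
s = 8: P(8, 22) = 1408 and P(8, 23) = 1541; 1431 is not s-gonal.
s = 11: P(11, 18) = 1395 and P(11, 19) = 1558; 1431 is not s-gonal.
Hits: s ∈ {3, 6} → 2.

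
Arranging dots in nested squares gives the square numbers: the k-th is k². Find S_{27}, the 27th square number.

The 27th square number is n² with n = 27.
27² = 729.

729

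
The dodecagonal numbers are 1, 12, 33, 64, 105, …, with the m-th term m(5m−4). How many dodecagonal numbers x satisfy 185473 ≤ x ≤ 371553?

81

The n-th dodecagonal number is n(5n−4).
Smallest index with value ≥ 185473: n = 193 (giving 185473).
Largest index with value ≤ 371553: n = 273 (giving 371553).
Indices 193 through 273: 81 terms.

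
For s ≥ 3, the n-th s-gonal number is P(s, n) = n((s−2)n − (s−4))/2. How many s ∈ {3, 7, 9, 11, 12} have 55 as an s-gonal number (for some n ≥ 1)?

s = 3: P(3, 10) = 55. ✓
s = 7: P(7, 5) = 55. ✓
s = 9: P(9, 4) = 46 and P(9, 5) = 75; 55 is not s-gonal.
s = 11: P(11, 3) = 30 and P(11, 4) = 58; 55 is not s-gonal.
s = 12: P(12, 3) = 33 and P(12, 4) = 64; 55 is not s-gonal.
Hits: s ∈ {3, 7} → 2.

2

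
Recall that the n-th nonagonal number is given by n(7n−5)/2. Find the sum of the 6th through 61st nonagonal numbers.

Σ i(7i−5)/2 = (7Σi² − 5Σi) / 2 over i = 6..61.
Σi = 1891 − 15 = 1876 and Σi² = 77531 − 55 = 77476.
(7·77476 − 5·1876) / 2 = 532952/2 = 266476.

266476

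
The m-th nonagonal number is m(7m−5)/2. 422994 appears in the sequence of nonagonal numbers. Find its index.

348

Set n(7n−5)/2 = 422994, giving 7n² − 5n − 845988 = 0.
The discriminant is 25 + 56·422994 = 23687689, and √23687689 = 4867.
So n = (5 + 4867) / 14 = 4872/14 = 348.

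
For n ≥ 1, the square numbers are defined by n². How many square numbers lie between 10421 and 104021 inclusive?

The n-th square number is n².
Smallest index with value ≥ 10421: n = 103 (giving 10609).
Largest index with value ≤ 104021: n = 322 (giving 103684).
Indices 103 through 322: 220 terms.

220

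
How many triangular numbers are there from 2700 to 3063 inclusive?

5

The n-th triangular number is n(n+1)/2.
Smallest index with value ≥ 2700: n = 73 (giving 2701).
Largest index with value ≤ 3063: n = 77 (giving 3003).
Indices 73 through 77: 5 terms.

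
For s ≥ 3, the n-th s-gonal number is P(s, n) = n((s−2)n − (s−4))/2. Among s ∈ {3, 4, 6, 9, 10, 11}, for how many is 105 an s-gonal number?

1

s = 3: P(3, 14) = 105. ✓
s = 4: P(4, 10) = 100 and P(4, 11) = 121; 105 is not s-gonal.
s = 6: P(6, 7) = 91 and P(6, 8) = 120; 105 is not s-gonal.
s = 9: P(9, 5) = 75 and P(9, 6) = 111; 105 is not s-gonal.
s = 10: P(10, 5) = 85 and P(10, 6) = 126; 105 is not s-gonal.
s = 11: P(11, 5) = 95 and P(11, 6) = 141; 105 is not s-gonal.
Hits: s ∈ {3} → 1.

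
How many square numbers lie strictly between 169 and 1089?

The n-th square number is n².
Smallest index with value > 169: n = 14 (giving 196).
Largest index with value < 1089: n = 32 (giving 1024).
Indices 14 through 32: 19 terms.

19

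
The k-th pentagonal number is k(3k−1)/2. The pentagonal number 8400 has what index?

75

Set n(3n−1)/2 = 8400, giving 3n² − n − 16800 = 0.
The discriminant is 1 + 24·8400 = 201601, and √201601 = 449.
So n = (1 + 449) / 6 = 450/6 = 75.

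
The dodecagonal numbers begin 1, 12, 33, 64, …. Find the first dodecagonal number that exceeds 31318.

Solve n(5n−4) > 31318 for integer n.
The largest n with value ≤ 31318 is 79 (since 30889 ≤ 31318 < 31680), so the first above is n = 80, value 31680.

31680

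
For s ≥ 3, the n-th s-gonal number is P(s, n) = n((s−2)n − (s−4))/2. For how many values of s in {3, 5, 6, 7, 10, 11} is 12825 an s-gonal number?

s = 3: P(3, 159) = 12720 and P(3, 160) = 12880; 12825 is not s-gonal.
s = 5: P(5, 92) = 12650 and P(5, 93) = 12927; 12825 is not s-gonal.
s = 6: P(6, 80) = 12720 and P(6, 81) = 13041; 12825 is not s-gonal.
s = 7: P(7, 71) = 12496 and P(7, 72) = 12852; 12825 is not s-gonal.
s = 10: P(10, 57) = 12825. ✓
s = 11: P(11, 53) = 12455 and P(11, 54) = 12933; 12825 is not s-gonal.
Hits: s ∈ {10} → 1.

1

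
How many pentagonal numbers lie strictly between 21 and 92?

The n-th pentagonal number is n(3n−1)/2.
Smallest index with value > 21: n = 4 (giving 22).
Largest index with value < 92: n = 7 (giving 70).
Indices 4 through 7: 4 terms.

4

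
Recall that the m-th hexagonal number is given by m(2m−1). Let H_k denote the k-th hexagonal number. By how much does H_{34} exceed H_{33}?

133

Consecutive hexagonal numbers differ by 4n − 3: here 4·34 − 3 = 133.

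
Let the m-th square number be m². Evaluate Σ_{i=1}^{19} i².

2470

Σ_{i=1}^{19} i² = 19·20·39/6 = 2470.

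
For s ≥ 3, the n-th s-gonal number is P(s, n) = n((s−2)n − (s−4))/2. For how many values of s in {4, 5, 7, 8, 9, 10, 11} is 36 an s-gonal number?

s = 4: P(4, 6) = 36. ✓
s = 5: P(5, 5) = 35 and P(5, 6) = 51; 36 is not s-gonal.
s = 7: P(7, 4) = 34 and P(7, 5) = 55; 36 is not s-gonal.
s = 8: P(8, 3) = 21 and P(8, 4) = 40; 36 is not s-gonal.
s = 9: P(9, 3) = 24 and P(9, 4) = 46; 36 is not s-gonal.
s = 10: P(10, 3) = 27 and P(10, 4) = 52; 36 is not s-gonal.
s = 11: P(11, 3) = 30 and P(11, 4) = 58; 36 is not s-gonal.
Hits: s ∈ {4} → 1.

1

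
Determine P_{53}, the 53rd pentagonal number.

The 53rd pentagonal number is n(3n−1)/2 with n = 53.
53·(3·53 − 1)/2 = 53·158/2 = 53·79 = 4187.

4187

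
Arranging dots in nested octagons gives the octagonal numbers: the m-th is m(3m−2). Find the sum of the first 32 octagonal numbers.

33264

Σ i(3i−2) = 3Σi² − 2Σi over i = 1..32.
Σi = 528 and Σi² = 11440.
3·11440 − 2·528 = 33264.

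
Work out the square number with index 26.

26² = 676.

676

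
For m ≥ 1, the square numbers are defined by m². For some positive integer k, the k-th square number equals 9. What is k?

3

We need n² = 9, so n = √9 = 3.
Check: 3² = 9. ✓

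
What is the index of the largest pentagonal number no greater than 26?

Solve n(3n−1)/2 ≤ 26 for integer n.
n = 4 gives 22 ≤ 26, while n = 5 gives 35 > 26; so the answer is index 4.

4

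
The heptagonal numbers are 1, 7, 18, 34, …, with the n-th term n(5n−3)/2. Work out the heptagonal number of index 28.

1918

The 28th heptagonal number is n(5n−3)/2 with n = 28.
28·(5·28 − 3)/2 = 28·137/2 = 1918.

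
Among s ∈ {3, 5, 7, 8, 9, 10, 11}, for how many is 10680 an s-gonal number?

1

s = 3: P(3, 145) = 10585 and P(3, 146) = 10731; 10680 is not s-gonal.
s = 5: P(5, 84) = 10542 and P(5, 85) = 10795; 10680 is not s-gonal.
s = 7: P(7, 65) = 10465 and P(7, 66) = 10791; 10680 is not s-gonal.
s = 8: P(8, 60) = 10680. ✓
s = 9: P(9, 55) = 10450 and P(9, 56) = 10836; 10680 is not s-gonal.
s = 10: P(10, 52) = 10660 and P(10, 53) = 11077; 10680 is not s-gonal.
s = 11: P(11, 49) = 10633 and P(11, 50) = 11075; 10680 is not s-gonal.
Hits: s ∈ {8} → 1.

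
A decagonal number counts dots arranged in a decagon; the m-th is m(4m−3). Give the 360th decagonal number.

517320

The 360th decagonal number is n(4n−3) with n = 360.
360·(4·360 − 3) = 360·1437 = 517320.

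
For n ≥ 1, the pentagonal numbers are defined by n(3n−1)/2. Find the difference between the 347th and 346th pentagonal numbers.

1039

Consecutive pentagonal numbers differ by 3n − 2: here 3·347 − 2 = 1039.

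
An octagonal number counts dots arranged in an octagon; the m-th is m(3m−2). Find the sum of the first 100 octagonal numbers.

1004950

Σ i(3i−2) = 3Σi² − 2Σi over i = 1..100.
Σi = 5050 and Σi² = 338350.
3·338350 − 2·5050 = 1004950.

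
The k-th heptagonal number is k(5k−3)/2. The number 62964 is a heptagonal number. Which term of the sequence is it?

Set n(5n−3)/2 = 62964, giving 5n² − 3n − 125928 = 0.
The discriminant is 9 + 40·62964 = 2518569, and √2518569 = 1587.
So n = (3 + 1587) / 10 = 1590/10 = 159.
Check: 159·(5·159 − 3)/2 = 62964. ✓

159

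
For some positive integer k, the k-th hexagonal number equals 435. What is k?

Set n(2n−1) = 435, giving 2n² − n − 435 = 0.
So n = (1 + 59) / 4 = 60/4 = 15.

15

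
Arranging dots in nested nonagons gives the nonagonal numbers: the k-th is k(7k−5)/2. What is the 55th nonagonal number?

10450

The 55th nonagonal number is n(7n−5)/2 with n = 55.
55·(7·55 − 5)/2 = 55·380/2 = 55·190 = 10450.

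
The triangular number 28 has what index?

7

Set n(n+1)/2 = 28, giving n² + n − 56 = 0.
The discriminant is 1 + 8·28 = 225, and √225 = 15.
So n = (-1 + 15) / 2 = 14/2 = 7.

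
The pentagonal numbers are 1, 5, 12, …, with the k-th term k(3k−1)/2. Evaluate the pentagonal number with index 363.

197472

The 363rd pentagonal number is n(3n−1)/2 with n = 363.
363·(3·363 − 1)/2 = 363·1088/2 = 363·544 = 197472.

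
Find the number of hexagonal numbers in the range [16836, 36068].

43

The n-th hexagonal number is n(2n−1).
Smallest index with value ≥ 16836: n = 92 (giving 16836).
Largest index with value ≤ 36068: n = 134 (giving 35778).
Indices 92 through 134: 43 terms.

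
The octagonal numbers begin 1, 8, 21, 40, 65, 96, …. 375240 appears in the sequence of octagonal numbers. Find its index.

354

Set n(3n−2) = 375240, giving 3n² − 2n − 375240 = 0.
The discriminant is 4 + 12·375240 = 4502884, and √4502884 = 2122.
So n = (2 + 2122) / 6 = 2124/6 = 354.
Check: 354·(3·354 − 2) = 375240. ✓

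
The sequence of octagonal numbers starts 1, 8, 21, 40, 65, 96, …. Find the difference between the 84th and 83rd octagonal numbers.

Consecutive octagonal numbers differ by 6n − 5: here 6·84 − 5 = 499.

499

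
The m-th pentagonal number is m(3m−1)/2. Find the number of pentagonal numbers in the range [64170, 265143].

214

The n-th pentagonal number is n(3n−1)/2.
Smallest index with value ≥ 64170: n = 207 (giving 64170).
Largest index with value ≤ 265143: n = 420 (giving 264390).
Indices 207 through 420: 214 terms.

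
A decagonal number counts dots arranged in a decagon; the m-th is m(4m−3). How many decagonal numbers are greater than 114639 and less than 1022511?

336

The n-th decagonal number is n(4n−3).
Smallest index with value > 114639: n = 170 (giving 115090).
Largest index with value < 1022511: n = 505 (giving 1018585).
Indices 170 through 505: 336 terms.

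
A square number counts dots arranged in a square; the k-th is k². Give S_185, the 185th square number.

The 185th square number is n² with n = 185.
185² = 34225.

34225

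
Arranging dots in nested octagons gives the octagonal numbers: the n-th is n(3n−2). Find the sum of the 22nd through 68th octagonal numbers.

307239

Σ i(3i−2) = 3Σi² − 2Σi over i = 22..68.
Σi = 2346 − 231 = 2115 and Σi² = 107134 − 3311 = 103823.
3·103823 − 2·2115 = 307239.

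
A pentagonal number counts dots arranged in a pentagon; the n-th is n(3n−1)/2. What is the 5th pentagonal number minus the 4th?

Consecutive pentagonal numbers differ by 3n − 2: here 3·5 − 2 = 13.

13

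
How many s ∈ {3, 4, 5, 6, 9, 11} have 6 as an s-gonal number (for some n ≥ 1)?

s = 3: P(3, 3) = 6. ✓
s = 4: P(4, 2) = 4 and P(4, 3) = 9; 6 is not s-gonal.
s = 5: P(5, 2) = 5 and P(5, 3) = 12; 6 is not s-gonal.
s = 6: P(6, 2) = 6. ✓
s = 9: P(9, 1) = 1 and P(9, 2) = 9; 6 is not s-gonal.
s = 11: P(11, 1) = 1 and P(11, 2) = 11; 6 is not s-gonal.
Hits: s ∈ {3, 6} → 2.

2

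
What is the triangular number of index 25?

325

The 25th triangular number is n(n+1)/2 with n = 25.
25·26/2 = 650/2 = 325.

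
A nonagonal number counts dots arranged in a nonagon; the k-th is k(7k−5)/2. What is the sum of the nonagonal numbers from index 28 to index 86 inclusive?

Σ i(7i−5)/2 = (7Σi² − 5Σi) / 2 over i = 28..86.
Σi = 3741 − 378 = 3363 and Σi² = 215731 − 6930 = 208801.
(7·208801 − 5·3363) / 2 = 1444792/2 = 722396.

722396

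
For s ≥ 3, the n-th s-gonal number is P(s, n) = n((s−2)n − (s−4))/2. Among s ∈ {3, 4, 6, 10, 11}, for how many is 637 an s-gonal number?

s = 3: P(3, 35) = 630 and P(3, 36) = 666; 637 is not s-gonal.
s = 4: P(4, 25) = 625 and P(4, 26) = 676; 637 is not s-gonal.
s = 6: P(6, 18) = 630 and P(6, 19) = 703; 637 is not s-gonal.
s = 10: P(10, 13) = 637. ✓
s = 11: P(11, 12) = 606 and P(11, 13) = 715; 637 is not s-gonal.
Hits: s ∈ {10} → 1.

1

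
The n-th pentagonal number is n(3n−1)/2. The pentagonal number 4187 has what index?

Set n(3n−1)/2 = 4187, giving 3n² − n − 8374 = 0.
So n = (1 + 317) / 6 = 318/6 = 53.

53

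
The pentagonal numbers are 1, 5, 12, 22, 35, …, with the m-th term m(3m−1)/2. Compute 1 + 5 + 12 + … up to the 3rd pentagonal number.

18

Σ i(3i−1)/2 = (3Σi² − Σi) / 2 over i = 1..3.
Σi = 6 and Σi² = 14.
(3·14 − 1·6) / 2 = 36/2 = 18.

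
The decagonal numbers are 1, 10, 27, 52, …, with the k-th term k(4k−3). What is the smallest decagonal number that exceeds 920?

976

Solve n(4n−3) > 920 for integer n.
The largest n with value ≤ 920 is 15 (since 855 ≤ 920 < 976), so the first above is n = 16, value 976.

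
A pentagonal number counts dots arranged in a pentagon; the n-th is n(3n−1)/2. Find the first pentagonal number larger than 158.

176

Solve n(3n−1)/2 > 158 for integer n.
The largest n with value ≤ 158 is 10 (since 145 ≤ 158 < 176), so the first above is n = 11, value 176.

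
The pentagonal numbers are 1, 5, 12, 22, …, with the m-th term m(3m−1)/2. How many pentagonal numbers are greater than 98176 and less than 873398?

The n-th pentagonal number is n(3n−1)/2.
Smallest index with value > 98176: n = 257 (giving 98945).
Largest index with value < 873398: n = 763 (giving 872872).
Indices 257 through 763: 507 terms.

507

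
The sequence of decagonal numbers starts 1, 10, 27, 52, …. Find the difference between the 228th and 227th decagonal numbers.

1817

Consecutive decagonal numbers differ by 8n − 7: here 8·228 − 7 = 1817.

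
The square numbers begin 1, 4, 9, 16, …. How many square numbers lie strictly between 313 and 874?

The n-th square number is n².
Smallest index with value > 313: n = 18 (giving 324).
Largest index with value < 874: n = 29 (giving 841).
Indices 18 through 29: 12 terms.

12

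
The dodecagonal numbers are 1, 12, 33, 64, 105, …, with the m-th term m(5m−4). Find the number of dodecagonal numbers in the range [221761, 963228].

The n-th dodecagonal number is n(5n−4).
Smallest index with value ≥ 221761: n = 211 (giving 221761).
Largest index with value ≤ 963228: n = 439 (giving 961849).
Indices 211 through 439: 229 terms.

229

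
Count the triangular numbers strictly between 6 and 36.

4

The n-th triangular number is n(n+1)/2.
Smallest index with value > 6: n = 4 (giving 10).
Largest index with value < 36: n = 7 (giving 28).
Indices 4 through 7: 4 terms.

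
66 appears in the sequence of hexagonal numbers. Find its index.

6

Set n(2n−1) = 66, giving 2n² − n − 66 = 0.
So n = (1 + 23) / 4 = 24/4 = 6.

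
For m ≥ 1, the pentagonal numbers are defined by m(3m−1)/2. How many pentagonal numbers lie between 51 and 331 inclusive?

The n-th pentagonal number is n(3n−1)/2.
Smallest index with value ≥ 51: n = 6 (giving 51).
Largest index with value ≤ 331: n = 15 (giving 330).
Indices 6 through 15: 10 terms.

10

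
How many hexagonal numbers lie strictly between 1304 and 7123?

34

The n-th hexagonal number is n(2n−1).
Smallest index with value > 1304: n = 26 (giving 1326).
Largest index with value < 7123: n = 59 (giving 6903).
Indices 26 through 59: 34 terms.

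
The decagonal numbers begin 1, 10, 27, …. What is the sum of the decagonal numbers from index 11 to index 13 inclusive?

Σ i(4i−3) = 4Σi² − 3Σi over i = 11..13.
Σi = 91 − 55 = 36 and Σi² = 819 − 385 = 434.
4·434 − 3·36 = 1628.

1628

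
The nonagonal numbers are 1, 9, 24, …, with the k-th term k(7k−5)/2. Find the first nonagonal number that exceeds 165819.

Solve n(7n−5)/2 > 165819 for integer n.
The largest n with value ≤ 165819 is 218 (since 165789 ≤ 165819 < 167316), so the first above is n = 219, value 167316.

167316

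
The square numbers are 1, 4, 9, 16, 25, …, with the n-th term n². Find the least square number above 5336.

5476

Solve n² > 5336 for integer n.
The largest n with value ≤ 5336 is 73 (since 5329 ≤ 5336 < 5476), so the first above is n = 74, value 5476.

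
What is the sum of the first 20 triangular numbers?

Σ i(i+1)/2 = (Σi² + Σi) / 2 over i = 1..20.
Σi = 210 and Σi² = 2870.
(1·2870 + 1·210) / 2 = 3080/2 = 1540.

1540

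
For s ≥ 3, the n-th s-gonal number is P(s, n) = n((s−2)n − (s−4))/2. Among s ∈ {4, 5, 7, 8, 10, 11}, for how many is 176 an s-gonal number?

2

s = 4: P(4, 13) = 169 and P(4, 14) = 196; 176 is not s-gonal.
s = 5: P(5, 11) = 176. ✓
s = 7: P(7, 8) = 148 and P(7, 9) = 189; 176 is not s-gonal.
s = 8: P(8, 8) = 176. ✓
s = 10: P(10, 7) = 175 and P(10, 8) = 232; 176 is not s-gonal.
s = 11: P(11, 6) = 141 and P(11, 7) = 196; 176 is not s-gonal.
Hits: s ∈ {5, 8} → 2.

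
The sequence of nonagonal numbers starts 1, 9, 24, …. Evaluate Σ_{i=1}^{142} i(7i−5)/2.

Σ i(7i−5)/2 = (7Σi² − 5Σi) / 2 over i = 1..142.
Σi = 10153 and Σi² = 964535.
(7·964535 − 5·10153) / 2 = 6700980/2 = 3350490.

3350490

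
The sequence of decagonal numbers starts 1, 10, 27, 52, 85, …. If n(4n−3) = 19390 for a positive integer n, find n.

70

Set n(4n−3) = 19390, giving 4n² − 3n − 19390 = 0.
The discriminant is 9 + 16·19390 = 310249, and √310249 = 557.
So n = (3 + 557) / 8 = 560/8 = 70.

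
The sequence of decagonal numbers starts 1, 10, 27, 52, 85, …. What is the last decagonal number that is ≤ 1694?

1540

Solve n(4n−3) ≤ 1694 for integer n.
n = 20 gives 1540 ≤ 1694, while n = 21 gives 1701 > 1694; so the answer is 1540.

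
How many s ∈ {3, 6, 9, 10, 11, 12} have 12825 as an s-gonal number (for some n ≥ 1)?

s = 3: P(3, 159) = 12720 and P(3, 160) = 12880; 12825 is not s-gonal.
s = 6: P(6, 80) = 12720 and P(6, 81) = 13041; 12825 is not s-gonal.
s = 9: P(9, 60) = 12450 and P(9, 61) = 12871; 12825 is not s-gonal.
s = 10: P(10, 57) = 12825. ✓
s = 11: P(11, 53) = 12455 and P(11, 54) = 12933; 12825 is not s-gonal.
s = 12: P(12, 51) = 12801 and P(12, 52) = 13312; 12825 is not s-gonal.
Hits: s ∈ {10} → 1.

1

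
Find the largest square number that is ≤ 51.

49

Solve n² ≤ 51 for integer n.
n = 7 gives 49 ≤ 51, while n = 8 gives 64 > 51; so the answer is 49.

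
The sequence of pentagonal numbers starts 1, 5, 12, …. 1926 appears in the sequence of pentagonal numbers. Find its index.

36

Set n(3n−1)/2 = 1926, giving 3n² − n − 3852 = 0.
So n = (1 + 215) / 6 = 216/6 = 36.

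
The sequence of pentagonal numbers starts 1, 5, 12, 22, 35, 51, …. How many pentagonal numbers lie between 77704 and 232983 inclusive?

The n-th pentagonal number is n(3n−1)/2.
Smallest index with value ≥ 77704: n = 228 (giving 77862).
Largest index with value ≤ 232983: n = 394 (giving 232657).
Indices 228 through 394: 167 terms.

167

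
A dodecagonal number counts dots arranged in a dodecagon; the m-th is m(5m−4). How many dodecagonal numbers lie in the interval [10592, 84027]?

The n-th dodecagonal number is n(5n−4).
Smallest index with value ≥ 10592: n = 47 (giving 10857).
Largest index with value ≤ 84027: n = 130 (giving 83980).
Indices 47 through 130: 84 terms.

84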